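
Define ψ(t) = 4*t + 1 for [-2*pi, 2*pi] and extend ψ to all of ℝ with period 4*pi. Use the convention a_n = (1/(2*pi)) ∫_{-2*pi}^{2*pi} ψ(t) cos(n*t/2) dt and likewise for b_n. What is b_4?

-4

b_4 = (1/(2*pi)) ∫_{-2*pi}^{2*pi} ψ(t) sin(2*t) dt.
Integrating by parts (boundary term plus one more integral), an antiderivative of (4*t + 1) sin(2*t) is -2*t*cos(2*t) + sin(2*t) - cos(2*t)/2; evaluating from -2*pi to 2*pi: ∫_{-2*pi}^{2*pi} (4*t + 1) sin(2*t) dt = (-4*pi - 1/2) - (-1/2 + 4*pi) = -8*pi.
Hence b_4 = (1/(2*pi))·(-8*pi) = -4.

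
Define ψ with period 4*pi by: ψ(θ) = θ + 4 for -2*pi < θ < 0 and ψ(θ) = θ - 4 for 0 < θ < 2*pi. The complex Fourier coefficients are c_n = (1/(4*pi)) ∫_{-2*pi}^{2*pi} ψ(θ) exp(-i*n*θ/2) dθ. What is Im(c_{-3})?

2*(-4 + pi)/(3*pi)

Since ψ is real-valued, Im(c_{-3}) = -(1/(4*pi)) ∫_{-2*pi}^{2*pi} ψ(θ) sin(-3*θ/2) dθ = b_{3}/2.
ψ is odd and sin(-3*θ/2) is odd, so the integrand is even: ∫_{-2*pi}^{2*pi} ψ(θ) sin(-3*θ/2) dθ = 2∫_0^{2*pi} ψ(θ) sin(-3*θ/2) dθ.
Integrating by parts (boundary term plus one more integral), an antiderivative of (θ - 4) sin(-3*θ/2) is 2*θ*cos(3*θ/2)/3 - 4*sin(3*θ/2)/9 - 8*cos(3*θ/2)/3; evaluating from 0 to 2*pi: ∫_{0}^{2*pi} (θ - 4) sin(-3*θ/2) dθ = (8/3 - 4*pi/3) - (-8/3) = 16/3 - 4*pi/3.
So ∫_{-2*pi}^{2*pi} ψ(θ) sin(-3*θ/2) dθ = 32/3 - 8*pi/3.
Hence Im(c_{-3}) = (-1/(4*pi))·(32/3 - 8*pi/3) = 2*(-4 + pi)/(3*pi).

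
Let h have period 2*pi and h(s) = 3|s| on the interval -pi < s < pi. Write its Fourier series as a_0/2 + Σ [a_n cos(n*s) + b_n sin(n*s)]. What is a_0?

a_0 = 1/pi ∫_{-pi}^{pi} h(s) ds = 1/pi · (3*pi**2) = 3*pi.

3*pi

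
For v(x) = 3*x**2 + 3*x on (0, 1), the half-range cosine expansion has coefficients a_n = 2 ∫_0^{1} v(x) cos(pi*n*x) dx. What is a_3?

a_3 = 2 ∫_0^{1} (3*x**2 + 3*x) cos(3*pi*x) dx.
Integrating by parts twice (tabular method), an antiderivative of (3*x**2 + 3*x) cos(3*pi*x) is x**2*sin(3*pi*x)/pi + x*sin(3*pi*x)/pi + 2*x*cos(3*pi*x)/(3*pi**2) - 2*sin(3*pi*x)/(9*pi**3) + cos(3*pi*x)/(3*pi**2); evaluating from 0 to 1: ∫_{0}^{1} (3*x**2 + 3*x) cos(3*pi*x) dx = (-1/pi**2) - (1/(3*pi**2)) = -4/(3*pi**2).
Hence a_3 = 2·(-4/(3*pi**2)) = -8/(3*pi**2).

-8/(3*pi**2)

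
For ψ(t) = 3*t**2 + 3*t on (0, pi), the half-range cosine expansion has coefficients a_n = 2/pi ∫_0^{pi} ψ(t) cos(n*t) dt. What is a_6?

a_6 = 2/pi ∫_0^{pi} (3*t**2 + 3*t) cos(6*t) dt.
Integrating by parts twice (tabular method), an antiderivative of (3*t**2 + 3*t) cos(6*t) is t**2*sin(6*t)/2 + t*sin(6*t)/2 + t*cos(6*t)/6 - sin(6*t)/36 + cos(6*t)/12; evaluating from 0 to pi: ∫_{0}^{pi} (3*t**2 + 3*t) cos(6*t) dt = (1/12 + pi/6) - (1/12) = pi/6.
Hence a_6 = (2/pi)·(pi/6) = 1/3.

1/3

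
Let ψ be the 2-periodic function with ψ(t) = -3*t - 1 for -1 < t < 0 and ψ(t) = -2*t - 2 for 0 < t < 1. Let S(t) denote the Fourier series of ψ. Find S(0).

-3/2

At t = 0 the one-sided limits are ψ(0^-) = -1 and ψ(0^+) = -2.
By Dirichlet's theorem the series converges to their average, [(-1) + (-2)]/2 = -3/2.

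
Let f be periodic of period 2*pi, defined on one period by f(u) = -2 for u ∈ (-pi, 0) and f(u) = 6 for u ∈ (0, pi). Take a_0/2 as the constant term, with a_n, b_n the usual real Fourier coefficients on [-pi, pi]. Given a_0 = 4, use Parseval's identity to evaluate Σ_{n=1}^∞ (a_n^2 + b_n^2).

32

Parseval: a_0^2/2 + Σ_{n≥1} (a_n^2+b_n^2) = 1/pi ∫_{-pi}^{pi} f(u)^2 du = 40.
Subtract a_0^2/2 = 8: Σ (a_n^2+b_n^2) = 32.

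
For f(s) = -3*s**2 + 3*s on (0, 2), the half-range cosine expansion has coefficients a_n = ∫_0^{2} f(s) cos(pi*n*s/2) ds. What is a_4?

-3/pi**2

a_4 = ∫_0^{2} (-3*s**2 + 3*s) cos(2*pi*s) ds.
Integrating by parts twice (tabular method), an antiderivative of (-3*s**2 + 3*s) cos(2*pi*s) is -3*s**2*sin(2*pi*s)/(2*pi) + 3*s*sin(2*pi*s)/(2*pi) - 3*s*cos(2*pi*s)/(2*pi**2) + 3*sin(2*pi*s)/(4*pi**3) + 3*cos(2*pi*s)/(4*pi**2); evaluating from 0 to 2: ∫_{0}^{2} (-3*s**2 + 3*s) cos(2*pi*s) ds = (-9/(4*pi**2)) - (3/(4*pi**2)) = -3/pi**2.
Hence a_4 = -3/pi**2.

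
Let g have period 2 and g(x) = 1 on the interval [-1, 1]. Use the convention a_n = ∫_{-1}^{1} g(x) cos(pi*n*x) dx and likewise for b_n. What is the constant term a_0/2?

a_0 = ∫_{-1}^{1} g(x) dx = 2.
So the constant term a_0/2 = 1.

1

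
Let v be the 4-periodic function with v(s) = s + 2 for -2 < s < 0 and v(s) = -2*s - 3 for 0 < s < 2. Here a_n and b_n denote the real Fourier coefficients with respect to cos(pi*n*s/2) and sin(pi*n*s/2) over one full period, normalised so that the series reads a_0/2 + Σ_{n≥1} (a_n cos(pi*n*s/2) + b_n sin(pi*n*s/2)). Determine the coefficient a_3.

a_3 = 1/2 ∫_{-2}^{2} v(s) cos(3*pi*s/2) ds.
Split the integral at the breakpoints.
Integrating by parts (boundary term plus one more integral), an antiderivative of (s + 2) cos(3*pi*s/2) is 2*s*sin(3*pi*s/2)/(3*pi) + 4*sin(3*pi*s/2)/(3*pi) + 4*cos(3*pi*s/2)/(9*pi**2); evaluating from -2 to 0: ∫_{-2}^{0} (s + 2) cos(3*pi*s/2) ds = (4/(9*pi**2)) - (-4/(9*pi**2)) = 8/(9*pi**2).
Integrating by parts (boundary term plus one more integral), an antiderivative of (-2*s - 3) cos(3*pi*s/2) is -4*s*sin(3*pi*s/2)/(3*pi) - 2*sin(3*pi*s/2)/pi - 8*cos(3*pi*s/2)/(9*pi**2); evaluating from 0 to 2: ∫_{0}^{2} (-2*s - 3) cos(3*pi*s/2) ds = (8/(9*pi**2)) - (-8/(9*pi**2)) = 16/(9*pi**2).
Summing the pieces and multiplying by (1/2) gives a_3 = 4/(3*pi**2).

4/(3*pi**2)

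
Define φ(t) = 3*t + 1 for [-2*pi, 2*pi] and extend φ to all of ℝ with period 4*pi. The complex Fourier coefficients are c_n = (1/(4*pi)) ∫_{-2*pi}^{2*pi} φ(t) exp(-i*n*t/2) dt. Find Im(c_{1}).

-6

Since φ is real-valued, Im(c_{1}) = -(1/(4*pi)) ∫_{-2*pi}^{2*pi} φ(t) sin(t/2) dt = -b_{1}/2.
Integrating by parts (boundary term plus one more integral), an antiderivative of (3*t + 1) sin(t/2) is -6*t*cos(t/2) + 12*sin(t/2) - 2*cos(t/2); evaluating from -2*pi to 2*pi: ∫_{-2*pi}^{2*pi} (3*t + 1) sin(t/2) dt = (2 + 12*pi) - (2 - 12*pi) = 24*pi.
Hence Im(c_{1}) = (-1/(4*pi))·(24*pi) = -6.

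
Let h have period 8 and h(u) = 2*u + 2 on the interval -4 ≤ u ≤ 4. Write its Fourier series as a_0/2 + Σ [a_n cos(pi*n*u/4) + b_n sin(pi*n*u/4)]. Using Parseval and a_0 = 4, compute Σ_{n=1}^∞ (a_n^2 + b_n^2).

Parseval: a_0^2/2 + Σ_{n≥1} (a_n^2+b_n^2) = 1/4 ∫_{-4}^{4} h(u)^2 du = 152/3.
Subtract a_0^2/2 = 8: Σ (a_n^2+b_n^2) = 128/3.

128/3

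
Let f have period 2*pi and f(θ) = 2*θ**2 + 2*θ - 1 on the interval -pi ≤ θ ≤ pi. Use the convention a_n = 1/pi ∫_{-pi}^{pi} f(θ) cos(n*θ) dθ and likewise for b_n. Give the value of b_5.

4/5

b_5 = 1/pi ∫_{-pi}^{pi} f(θ) sin(5*θ) dθ.
Integrating by parts twice (tabular method), an antiderivative of (2*θ**2 + 2*θ - 1) sin(5*θ) is -2*θ**2*cos(5*θ)/5 + 4*θ*sin(5*θ)/25 - 2*θ*cos(5*θ)/5 + 2*sin(5*θ)/25 + 29*cos(5*θ)/125; evaluating from -pi to pi: ∫_{-pi}^{pi} (2*θ**2 + 2*θ - 1) sin(5*θ) dθ = (-29/125 + 2*pi/5 + 2*pi**2/5) - (-2*pi/5 - 29/125 + 2*pi**2/5) = 4*pi/5.
Hence b_5 = (1/pi)·(4*pi/5) = 4/5.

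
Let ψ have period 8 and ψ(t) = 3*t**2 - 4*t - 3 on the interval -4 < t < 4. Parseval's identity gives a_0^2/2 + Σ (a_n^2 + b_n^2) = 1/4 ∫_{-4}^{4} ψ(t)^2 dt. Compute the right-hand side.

13774/15

1/4 ∫_{-4}^{4} ψ(t)^2 dt = 1/4 · (55096/15) = 13774/15.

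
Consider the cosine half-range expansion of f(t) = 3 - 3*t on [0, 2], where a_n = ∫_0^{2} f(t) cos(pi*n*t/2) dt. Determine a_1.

a_1 = ∫_0^{2} (3 - 3*t) cos(pi*t/2) dt.
Integrating by parts (boundary term plus one more integral), an antiderivative of (3 - 3*t) cos(pi*t/2) is -6*t*sin(pi*t/2)/pi + 6*sin(pi*t/2)/pi - 12*cos(pi*t/2)/pi**2; evaluating from 0 to 2: ∫_{0}^{2} (3 - 3*t) cos(pi*t/2) dt = (12/pi**2) - (-12/pi**2) = 24/pi**2.
Hence a_1 = 24/pi**2.

24/pi**2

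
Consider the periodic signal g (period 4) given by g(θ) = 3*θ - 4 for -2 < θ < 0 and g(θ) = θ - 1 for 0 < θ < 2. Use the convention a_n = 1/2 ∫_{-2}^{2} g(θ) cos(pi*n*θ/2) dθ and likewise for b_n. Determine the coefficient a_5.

a_5 = 1/2 ∫_{-2}^{2} g(θ) cos(5*pi*θ/2) dθ.
Split the integral at the breakpoints.
Integrating by parts (boundary term plus one more integral), an antiderivative of (3*θ - 4) cos(5*pi*θ/2) is 6*θ*sin(5*pi*θ/2)/(5*pi) - 8*sin(5*pi*θ/2)/(5*pi) + 12*cos(5*pi*θ/2)/(25*pi**2); evaluating from -2 to 0: ∫_{-2}^{0} (3*θ - 4) cos(5*pi*θ/2) dθ = (12/(25*pi**2)) - (-12/(25*pi**2)) = 24/(25*pi**2).
Integrating by parts (boundary term plus one more integral), an antiderivative of (θ - 1) cos(5*pi*θ/2) is 2*θ*sin(5*pi*θ/2)/(5*pi) - 2*sin(5*pi*θ/2)/(5*pi) + 4*cos(5*pi*θ/2)/(25*pi**2); evaluating from 0 to 2: ∫_{0}^{2} (θ - 1) cos(5*pi*θ/2) dθ = (-4/(25*pi**2)) - (4/(25*pi**2)) = -8/(25*pi**2).
Summing the pieces and multiplying by (1/2) gives a_5 = 8/(25*pi**2).

8/(25*pi**2)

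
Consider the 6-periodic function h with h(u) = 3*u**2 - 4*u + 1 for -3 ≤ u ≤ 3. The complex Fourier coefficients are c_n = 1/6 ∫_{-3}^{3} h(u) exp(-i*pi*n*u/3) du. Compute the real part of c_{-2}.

Since h is real-valued, Re(c_{-2}) = 1/6 ∫_{-3}^{3} h(u) cos(-2*pi*u/3) du = a_{2}/2.
Integrating by parts twice (tabular method), an antiderivative of (3*u**2 - 4*u + 1) cos(-2*pi*u/3) is 9*u**2*sin(2*pi*u/3)/(2*pi) - 6*u*sin(2*pi*u/3)/pi + 27*u*cos(2*pi*u/3)/(2*pi**2) - 81*sin(2*pi*u/3)/(4*pi**3) + 3*sin(2*pi*u/3)/(2*pi) - 9*cos(2*pi*u/3)/pi**2; evaluating from -3 to 3: ∫_{-3}^{3} (3*u**2 - 4*u + 1) cos(-2*pi*u/3) du = (63/(2*pi**2)) - (-99/(2*pi**2)) = 81/pi**2.
Hence Re(c_{-2}) = (1/6)·(81/pi**2) = 27/(2*pi**2).

27/(2*pi**2)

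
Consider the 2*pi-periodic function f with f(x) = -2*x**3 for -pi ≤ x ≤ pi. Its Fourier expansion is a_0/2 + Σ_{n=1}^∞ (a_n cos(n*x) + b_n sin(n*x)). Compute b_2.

b_2 = 1/pi ∫_{-pi}^{pi} f(x) sin(2*x) dx.
f is odd and sin(2*x) is odd, so the integrand is even and b_2 = 2/pi ∫_0^{pi} f(x) sin(2*x) dx.
Integrating by parts three times (tabular method), an antiderivative of (-2*x**3) sin(2*x) is x**3*cos(2*x) - 3*x**2*sin(2*x)/2 - 3*x*cos(2*x)/2 + 3*sin(2*x)/4; evaluating from 0 to pi: ∫_{0}^{pi} (-2*x**3) sin(2*x) dx = (pi*(-3/2 + pi**2)) - (0) = pi*(-3/2 + pi**2).
Hence b_2 = (2/pi)·(pi*(-3/2 + pi**2)) = -3 + 2*pi**2.

-3 + 2*pi**2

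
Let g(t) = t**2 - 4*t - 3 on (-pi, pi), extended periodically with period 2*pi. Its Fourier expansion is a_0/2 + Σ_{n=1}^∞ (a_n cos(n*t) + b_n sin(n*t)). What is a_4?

1/4

a_4 = 1/pi ∫_{-pi}^{pi} g(t) cos(4*t) dt.
Integrating by parts twice (tabular method), an antiderivative of (t**2 - 4*t - 3) cos(4*t) is t**2*sin(4*t)/4 - t*sin(4*t) + t*cos(4*t)/8 - 25*sin(4*t)/32 - cos(4*t)/4; evaluating from -pi to pi: ∫_{-pi}^{pi} (t**2 - 4*t - 3) cos(4*t) dt = (-1/4 + pi/8) - (-pi/8 - 1/4) = pi/4.
Hence a_4 = (1/pi)·(pi/4) = 1/4.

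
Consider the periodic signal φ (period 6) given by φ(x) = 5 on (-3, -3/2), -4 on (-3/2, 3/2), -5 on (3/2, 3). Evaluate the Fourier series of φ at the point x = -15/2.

1/2

x = -15/2 differs from x = -3/2 by -1 full period(s), and the series is 6-periodic.
At x = -3/2 the one-sided limits are φ(-3/2^-) = 5 and φ(-3/2^+) = -4.
By Dirichlet's theorem the series converges to their average, [(5) + (-4)]/2 = 1/2.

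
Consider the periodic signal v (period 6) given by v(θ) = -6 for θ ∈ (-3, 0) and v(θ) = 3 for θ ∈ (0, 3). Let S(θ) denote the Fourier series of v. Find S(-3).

-3/2

At θ = -3 the one-sided limits are v(-3^-) = 3 and v(-3^+) = -6.
By Dirichlet's theorem the series converges to their average, [(3) + (-6)]/2 = -3/2.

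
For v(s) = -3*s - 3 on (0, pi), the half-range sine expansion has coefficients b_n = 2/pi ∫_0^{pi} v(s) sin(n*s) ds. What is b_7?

b_7 = 2/pi ∫_0^{pi} (-3*s - 3) sin(7*s) ds.
Integrating by parts (boundary term plus one more integral), an antiderivative of (-3*s - 3) sin(7*s) is 3*s*cos(7*s)/7 - 3*sin(7*s)/49 + 3*cos(7*s)/7; evaluating from 0 to pi: ∫_{0}^{pi} (-3*s - 3) sin(7*s) ds = (-3*pi/7 - 3/7) - (3/7) = -3*pi/7 - 6/7.
Hence b_7 = (2/pi)·(-3*pi/7 - 6/7) = 6*(-pi - 2)/(7*pi).

6*(-pi - 2)/(7*pi)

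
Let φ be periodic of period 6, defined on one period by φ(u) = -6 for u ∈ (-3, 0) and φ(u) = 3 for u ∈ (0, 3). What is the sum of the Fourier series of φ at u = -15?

u = -15 differs from u = -3 by -2 full period(s), and the series is 6-periodic.
At u = -3 the one-sided limits are φ(-3^-) = 3 and φ(-3^+) = -6.
By Dirichlet's theorem the series converges to their average, [(3) + (-6)]/2 = -3/2.

-3/2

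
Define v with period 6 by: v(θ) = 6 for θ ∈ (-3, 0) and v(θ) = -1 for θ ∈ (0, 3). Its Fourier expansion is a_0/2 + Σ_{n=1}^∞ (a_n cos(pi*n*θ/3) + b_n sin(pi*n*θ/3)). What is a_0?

5

a_0 = 1/3 ∫_{-3}^{3} v(θ) dθ = 1/3 · (15) = 5.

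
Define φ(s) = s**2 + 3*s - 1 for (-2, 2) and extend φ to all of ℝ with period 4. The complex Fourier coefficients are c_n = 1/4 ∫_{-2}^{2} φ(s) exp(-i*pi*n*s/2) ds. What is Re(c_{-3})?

Since φ is real-valued, Re(c_{-3}) = 1/4 ∫_{-2}^{2} φ(s) cos(-3*pi*s/2) ds = a_{3}/2.
Integrating by parts twice (tabular method), an antiderivative of (s**2 + 3*s - 1) cos(-3*pi*s/2) is 2*s**2*sin(3*pi*s/2)/(3*pi) + 2*s*sin(3*pi*s/2)/pi + 8*s*cos(3*pi*s/2)/(9*pi**2) - 2*sin(3*pi*s/2)/(3*pi) - 16*sin(3*pi*s/2)/(27*pi**3) + 4*cos(3*pi*s/2)/(3*pi**2); evaluating from -2 to 2: ∫_{-2}^{2} (s**2 + 3*s - 1) cos(-3*pi*s/2) ds = (-28/(9*pi**2)) - (4/(9*pi**2)) = -32/(9*pi**2).
Hence Re(c_{-3}) = (1/4)·(-32/(9*pi**2)) = -8/(9*pi**2).

-8/(9*pi**2)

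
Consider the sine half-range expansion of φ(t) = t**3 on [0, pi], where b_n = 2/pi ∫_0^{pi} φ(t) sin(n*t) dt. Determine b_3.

-4/9 + 2*pi**2/3

b_3 = 2/pi ∫_0^{pi} (t**3) sin(3*t) dt.
Integrating by parts three times (tabular method), an antiderivative of (t**3) sin(3*t) is -t**3*cos(3*t)/3 + t**2*sin(3*t)/3 + 2*t*cos(3*t)/9 - 2*sin(3*t)/27; evaluating from 0 to pi: ∫_{0}^{pi} (t**3) sin(3*t) dt = (pi*(-2 + 3*pi**2)/9) - (0) = pi*(-2 + 3*pi**2)/9.
Hence b_3 = (2/pi)·(pi*(-2 + 3*pi**2)/9) = -4/9 + 2*pi**2/3.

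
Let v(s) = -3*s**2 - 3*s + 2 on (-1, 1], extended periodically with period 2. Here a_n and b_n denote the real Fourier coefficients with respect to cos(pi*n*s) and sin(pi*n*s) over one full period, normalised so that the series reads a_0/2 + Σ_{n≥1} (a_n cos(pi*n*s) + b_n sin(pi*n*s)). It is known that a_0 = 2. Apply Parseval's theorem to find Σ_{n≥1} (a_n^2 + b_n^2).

38/5

Parseval: a_0^2/2 + Σ_{n≥1} (a_n^2+b_n^2) = ∫_{-1}^{1} v(s)^2 ds = 48/5.
Subtract a_0^2/2 = 2: Σ (a_n^2+b_n^2) = 38/5.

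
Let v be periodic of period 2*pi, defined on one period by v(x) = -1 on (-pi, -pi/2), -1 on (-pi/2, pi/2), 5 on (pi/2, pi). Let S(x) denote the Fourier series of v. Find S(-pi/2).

v is continuous at x = -pi/2 with value -1, so the series converges to -1 there.

-1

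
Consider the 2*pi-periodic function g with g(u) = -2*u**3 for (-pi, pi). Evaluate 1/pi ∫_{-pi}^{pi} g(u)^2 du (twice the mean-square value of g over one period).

8*pi**6/7

1/pi ∫_{-pi}^{pi} g(u)^2 du = 1/pi · (8*pi**7/7) = 8*pi**6/7.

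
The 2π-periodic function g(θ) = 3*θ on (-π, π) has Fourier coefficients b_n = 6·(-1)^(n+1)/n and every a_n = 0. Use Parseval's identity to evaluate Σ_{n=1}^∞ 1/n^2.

Parseval: Σ b_n^2 = (1/π) ∫_{-π}^{π} g(θ)^2 dθ = 6*pi**2.
Σ b_n^2 = Σ 36/n^2, so Σ 1/n^2 = (6*pi**2)/36 = pi**2/6.

pi**2/6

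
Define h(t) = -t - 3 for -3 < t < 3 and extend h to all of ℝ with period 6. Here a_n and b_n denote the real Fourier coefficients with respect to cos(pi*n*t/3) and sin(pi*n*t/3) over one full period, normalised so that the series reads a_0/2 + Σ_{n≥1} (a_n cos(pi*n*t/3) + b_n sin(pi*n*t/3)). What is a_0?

-6

a_0 = 1/3 ∫_{-3}^{3} h(t) dt = 1/3 · (-18) = -6.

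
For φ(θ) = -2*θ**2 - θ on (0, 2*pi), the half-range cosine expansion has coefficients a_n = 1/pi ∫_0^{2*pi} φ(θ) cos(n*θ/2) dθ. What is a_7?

a_7 = 1/pi ∫_0^{2*pi} (-2*θ**2 - θ) cos(7*θ/2) dθ.
Integrating by parts twice (tabular method), an antiderivative of (-2*θ**2 - θ) cos(7*θ/2) is -4*θ**2*sin(7*θ/2)/7 - 2*θ*sin(7*θ/2)/7 - 16*θ*cos(7*θ/2)/49 + 32*sin(7*θ/2)/343 - 4*cos(7*θ/2)/49; evaluating from 0 to 2*pi: ∫_{0}^{2*pi} (-2*θ**2 - θ) cos(7*θ/2) dθ = (4/49 + 32*pi/49) - (-4/49) = 8/49 + 32*pi/49.
Hence a_7 = (1/pi)·(8/49 + 32*pi/49) = 8*(1 + 4*pi)/(49*pi).

8*(1 + 4*pi)/(49*pi)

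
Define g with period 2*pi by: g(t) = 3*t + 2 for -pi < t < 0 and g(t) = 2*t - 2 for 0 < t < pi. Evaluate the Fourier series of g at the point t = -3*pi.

t = -3*pi differs from t = -pi by -1 full period(s), and the series is 2*pi-periodic.
At t = -pi the one-sided limits are g(-pi^-) = -2 + 2*pi and g(-pi^+) = 2 - 3*pi.
By Dirichlet's theorem the series converges to their average, [(-2 + 2*pi) + (2 - 3*pi)]/2 = -pi/2.

-pi/2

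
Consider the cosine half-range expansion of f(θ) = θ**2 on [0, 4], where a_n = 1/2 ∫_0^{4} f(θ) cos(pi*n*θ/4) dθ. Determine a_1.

a_1 = 1/2 ∫_0^{4} (θ**2) cos(pi*θ/4) dθ.
Integrating by parts twice (tabular method), an antiderivative of (θ**2) cos(pi*θ/4) is 4*θ**2*sin(pi*θ/4)/pi + 32*θ*cos(pi*θ/4)/pi**2 - 128*sin(pi*θ/4)/pi**3; evaluating from 0 to 4: ∫_{0}^{4} (θ**2) cos(pi*θ/4) dθ = (-128/pi**2) - (0) = -128/pi**2.
Hence a_1 = (1/2)·(-128/pi**2) = -64/pi**2.

-64/pi**2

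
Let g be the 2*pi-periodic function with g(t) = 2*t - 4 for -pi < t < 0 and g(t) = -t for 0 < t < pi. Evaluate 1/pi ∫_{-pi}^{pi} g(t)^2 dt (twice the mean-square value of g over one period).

16 + 5*pi**2/3 + 8*pi

1/pi ∫_{-pi}^{pi} g(t)^2 dt = 1/pi · (pi*(48 + 5*pi**2 + 24*pi)/3) = 16 + 5*pi**2/3 + 8*pi.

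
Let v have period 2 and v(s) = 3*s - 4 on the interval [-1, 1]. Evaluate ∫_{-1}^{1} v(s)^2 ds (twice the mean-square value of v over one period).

∫_{-1}^{1} v(s)^2 ds = 38.

38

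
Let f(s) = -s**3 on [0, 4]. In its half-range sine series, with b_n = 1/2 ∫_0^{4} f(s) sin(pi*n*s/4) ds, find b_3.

128*(2 - 3*pi**2)/(9*pi**3)

b_3 = 1/2 ∫_0^{4} (-s**3) sin(3*pi*s/4) ds.
Integrating by parts three times (tabular method), an antiderivative of (-s**3) sin(3*pi*s/4) is 4*s**3*cos(3*pi*s/4)/(3*pi) - 16*s**2*sin(3*pi*s/4)/(3*pi**2) - 128*s*cos(3*pi*s/4)/(9*pi**3) + 512*sin(3*pi*s/4)/(27*pi**4); evaluating from 0 to 4: ∫_{0}^{4} (-s**3) sin(3*pi*s/4) ds = (256*(2 - 3*pi**2)/(9*pi**3)) - (0) = 256*(2 - 3*pi**2)/(9*pi**3).
Hence b_3 = (1/2)·(256*(2 - 3*pi**2)/(9*pi**3)) = 128*(2 - 3*pi**2)/(9*pi**3).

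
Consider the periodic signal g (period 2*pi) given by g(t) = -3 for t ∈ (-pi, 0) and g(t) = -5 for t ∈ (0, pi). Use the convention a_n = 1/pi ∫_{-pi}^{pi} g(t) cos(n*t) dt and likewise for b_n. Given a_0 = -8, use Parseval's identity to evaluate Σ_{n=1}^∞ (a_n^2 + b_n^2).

2

Parseval: a_0^2/2 + Σ_{n≥1} (a_n^2+b_n^2) = 1/pi ∫_{-pi}^{pi} g(t)^2 dt = 34.
Subtract a_0^2/2 = 32: Σ (a_n^2+b_n^2) = 2.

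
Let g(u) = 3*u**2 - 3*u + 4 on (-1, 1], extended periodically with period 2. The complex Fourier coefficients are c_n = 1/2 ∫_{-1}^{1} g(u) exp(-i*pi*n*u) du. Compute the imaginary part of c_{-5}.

Since g is real-valued, Im(c_{-5}) = -1/2 ∫_{-1}^{1} g(u) sin(-5*pi*u) du = b_{5}/2.
Integrating by parts twice (tabular method), an antiderivative of (3*u**2 - 3*u + 4) sin(-5*pi*u) is 3*u**2*cos(5*pi*u)/(5*pi) - 6*u*sin(5*pi*u)/(25*pi**2) - 3*u*cos(5*pi*u)/(5*pi) + 3*sin(5*pi*u)/(25*pi**2) - 6*cos(5*pi*u)/(125*pi**3) + 4*cos(5*pi*u)/(5*pi); evaluating from -1 to 1: ∫_{-1}^{1} (3*u**2 - 3*u + 4) sin(-5*pi*u) du = (2*(3 - 50*pi**2)/(125*pi**3)) - (-2/pi + 6/(125*pi**3)) = 6/(5*pi).
Hence Im(c_{-5}) = (-1/2)·(6/(5*pi)) = -3/(5*pi).

-3/(5*pi)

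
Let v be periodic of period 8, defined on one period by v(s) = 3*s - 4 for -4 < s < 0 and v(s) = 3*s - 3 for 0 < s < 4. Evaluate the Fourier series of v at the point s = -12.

s = -12 differs from s = -4 by -1 full period(s), and the series is 8-periodic.
At s = -4 the one-sided limits are v(-4^-) = 9 and v(-4^+) = -16.
By Dirichlet's theorem the series converges to their average, [(9) + (-16)]/2 = -7/2.

-7/2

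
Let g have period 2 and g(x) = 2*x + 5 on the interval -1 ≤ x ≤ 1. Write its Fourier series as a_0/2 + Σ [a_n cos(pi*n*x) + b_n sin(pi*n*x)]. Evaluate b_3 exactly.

4/(3*pi)

b_3 = ∫_{-1}^{1} g(x) sin(3*pi*x) dx.
Integrating by parts (boundary term plus one more integral), an antiderivative of (2*x + 5) sin(3*pi*x) is -2*x*cos(3*pi*x)/(3*pi) + 2*sin(3*pi*x)/(9*pi**2) - 5*cos(3*pi*x)/(3*pi); evaluating from -1 to 1: ∫_{-1}^{1} (2*x + 5) sin(3*pi*x) dx = (7/(3*pi)) - (1/pi) = 4/(3*pi).
Hence b_3 = 4/(3*pi).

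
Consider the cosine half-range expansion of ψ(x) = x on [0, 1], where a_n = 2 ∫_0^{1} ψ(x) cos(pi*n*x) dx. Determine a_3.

-4/(9*pi**2)

a_3 = 2 ∫_0^{1} (x) cos(3*pi*x) dx.
Integrating by parts (boundary term plus one more integral), an antiderivative of (x) cos(3*pi*x) is x*sin(3*pi*x)/(3*pi) + cos(3*pi*x)/(9*pi**2); evaluating from 0 to 1: ∫_{0}^{1} (x) cos(3*pi*x) dx = (-1/(9*pi**2)) - (1/(9*pi**2)) = -2/(9*pi**2).
Hence a_3 = 2·(-2/(9*pi**2)) = -4/(9*pi**2).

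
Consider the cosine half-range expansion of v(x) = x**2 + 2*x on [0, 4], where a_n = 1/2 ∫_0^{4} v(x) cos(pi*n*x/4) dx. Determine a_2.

a_2 = 1/2 ∫_0^{4} (x**2 + 2*x) cos(pi*x/2) dx.
Integrating by parts twice (tabular method), an antiderivative of (x**2 + 2*x) cos(pi*x/2) is 2*x**2*sin(pi*x/2)/pi + 4*x*sin(pi*x/2)/pi + 8*x*cos(pi*x/2)/pi**2 - 16*sin(pi*x/2)/pi**3 + 8*cos(pi*x/2)/pi**2; evaluating from 0 to 4: ∫_{0}^{4} (x**2 + 2*x) cos(pi*x/2) dx = (40/pi**2) - (8/pi**2) = 32/pi**2.
Hence a_2 = (1/2)·(32/pi**2) = 16/pi**2.

16/pi**2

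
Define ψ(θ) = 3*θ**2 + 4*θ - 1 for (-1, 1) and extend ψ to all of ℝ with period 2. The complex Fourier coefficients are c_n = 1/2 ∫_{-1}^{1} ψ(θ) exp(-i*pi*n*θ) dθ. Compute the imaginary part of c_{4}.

Since ψ is real-valued, Im(c_{4}) = -1/2 ∫_{-1}^{1} ψ(θ) sin(4*pi*θ) dθ = -b_{4}/2.
Integrating by parts twice (tabular method), an antiderivative of (3*θ**2 + 4*θ - 1) sin(4*pi*θ) is -3*θ**2*cos(4*pi*θ)/(4*pi) + 3*θ*sin(4*pi*θ)/(8*pi**2) - θ*cos(4*pi*θ)/pi + sin(4*pi*θ)/(4*pi**2) + 3*cos(4*pi*θ)/(32*pi**3) + cos(4*pi*θ)/(4*pi); evaluating from -1 to 1: ∫_{-1}^{1} (3*θ**2 + 4*θ - 1) sin(4*pi*θ) dθ = (3*(1 - 16*pi**2)/(32*pi**3)) - ((3 + 16*pi**2)/(32*pi**3)) = -2/pi.
Hence Im(c_{4}) = (-1/2)·(-2/pi) = 1/pi.

1/pi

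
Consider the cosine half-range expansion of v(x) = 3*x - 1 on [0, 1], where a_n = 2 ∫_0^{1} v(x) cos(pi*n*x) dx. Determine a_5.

a_5 = 2 ∫_0^{1} (3*x - 1) cos(5*pi*x) dx.
Integrating by parts (boundary term plus one more integral), an antiderivative of (3*x - 1) cos(5*pi*x) is 3*x*sin(5*pi*x)/(5*pi) - sin(5*pi*x)/(5*pi) + 3*cos(5*pi*x)/(25*pi**2); evaluating from 0 to 1: ∫_{0}^{1} (3*x - 1) cos(5*pi*x) dx = (-3/(25*pi**2)) - (3/(25*pi**2)) = -6/(25*pi**2).
Hence a_5 = 2·(-6/(25*pi**2)) = -12/(25*pi**2).

-12/(25*pi**2)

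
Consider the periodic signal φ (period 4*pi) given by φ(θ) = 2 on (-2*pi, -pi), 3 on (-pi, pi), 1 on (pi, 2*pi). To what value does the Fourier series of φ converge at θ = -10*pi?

θ = -10*pi differs from θ = -2*pi by -2 full period(s), and the series is 4*pi-periodic.
At θ = -2*pi the one-sided limits are φ(-2*pi^-) = 1 and φ(-2*pi^+) = 2.
By Dirichlet's theorem the series converges to their average, [(1) + (2)]/2 = 3/2.

3/2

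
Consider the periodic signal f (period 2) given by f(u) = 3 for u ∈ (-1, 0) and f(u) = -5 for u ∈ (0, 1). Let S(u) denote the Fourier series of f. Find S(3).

-1

u = 3 differs from u = 1 by 1 full period(s), and the series is 2-periodic.
At u = 1 the one-sided limits are f(1^-) = -5 and f(1^+) = 3.
By Dirichlet's theorem the series converges to their average, [(-5) + (3)]/2 = -1.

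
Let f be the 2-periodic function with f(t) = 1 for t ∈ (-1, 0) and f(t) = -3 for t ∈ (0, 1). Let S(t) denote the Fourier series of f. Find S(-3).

t = -3 differs from t = 1 by -2 full period(s), and the series is 2-periodic.
At t = 1 the one-sided limits are f(1^-) = -3 and f(1^+) = 1.
By Dirichlet's theorem the series converges to their average, [(-3) + (1)]/2 = -1.

-1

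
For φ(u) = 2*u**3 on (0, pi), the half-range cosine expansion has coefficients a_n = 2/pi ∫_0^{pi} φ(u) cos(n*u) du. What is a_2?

3*pi

a_2 = 2/pi ∫_0^{pi} (2*u**3) cos(2*u) du.
Integrating by parts three times (tabular method), an antiderivative of (2*u**3) cos(2*u) is u**3*sin(2*u) + 3*u**2*cos(2*u)/2 - 3*u*sin(2*u)/2 - 3*cos(2*u)/4; evaluating from 0 to pi: ∫_{0}^{pi} (2*u**3) cos(2*u) du = (-3/4 + 3*pi**2/2) - (-3/4) = 3*pi**2/2.
Hence a_2 = (2/pi)·(3*pi**2/2) = 3*pi.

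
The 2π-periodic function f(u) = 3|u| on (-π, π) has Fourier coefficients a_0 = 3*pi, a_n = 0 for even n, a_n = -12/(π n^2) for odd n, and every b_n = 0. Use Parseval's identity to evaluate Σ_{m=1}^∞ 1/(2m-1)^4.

pi**4/96

Parseval: a_0^2/2 + Σ a_n^2 = (1/π) ∫_{-π}^{π} f(u)^2 du = 6*pi**2.
Subtract a_0^2/2 = 9*pi**2/2: Σ a_n^2 = 3*pi**2/2.
Only odd n contribute, with a_n^2 = 144/(π^2 n^4), so Σ_{m≥1} 1/(2m-1)^4 = π^2·(3*pi**2/2)/144 = pi**4/96.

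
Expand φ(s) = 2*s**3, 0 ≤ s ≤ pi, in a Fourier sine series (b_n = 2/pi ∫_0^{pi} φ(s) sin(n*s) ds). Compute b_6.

1/9 - 2*pi**2/3

b_6 = 2/pi ∫_0^{pi} (2*s**3) sin(6*s) ds.
Integrating by parts three times (tabular method), an antiderivative of (2*s**3) sin(6*s) is -s**3*cos(6*s)/3 + s**2*sin(6*s)/6 + s*cos(6*s)/18 - sin(6*s)/108; evaluating from 0 to pi: ∫_{0}^{pi} (2*s**3) sin(6*s) ds = (-pi**3/3 + pi/18) - (0) = -pi**3/3 + pi/18.
Hence b_6 = (2/pi)·(-pi**3/3 + pi/18) = 1/9 - 2*pi**2/3.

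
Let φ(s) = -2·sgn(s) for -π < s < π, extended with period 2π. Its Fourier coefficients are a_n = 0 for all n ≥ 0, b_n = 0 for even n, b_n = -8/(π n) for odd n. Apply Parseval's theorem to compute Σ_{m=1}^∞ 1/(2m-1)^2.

Parseval: Σ b_n^2 = (1/π) ∫_{-π}^{π} φ(s)^2 ds = 8.
Only odd n contribute, with b_n^2 = 64/(π^2 n^2), so Σ_{m≥1} 1/(2m-1)^2 = π^2·(8)/64 = pi**2/8.

pi**2/8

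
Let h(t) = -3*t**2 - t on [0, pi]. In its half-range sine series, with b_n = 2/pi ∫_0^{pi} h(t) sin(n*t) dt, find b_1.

b_1 = 2/pi ∫_0^{pi} (-3*t**2 - t) sin(t) dt.
Integrating by parts twice (tabular method), an antiderivative of (-3*t**2 - t) sin(t) is 3*t**2*cos(t) - 6*t*sin(t) + t*cos(t) - sin(t) - 6*cos(t); evaluating from 0 to pi: ∫_{0}^{pi} (-3*t**2 - t) sin(t) dt = (-3*pi**2 - pi + 6) - (-6) = -3*pi**2 - pi + 12.
Hence b_1 = (2/pi)·(-3*pi**2 - pi + 12) = -6*pi - 2 + 24/pi.

-6*pi - 2 + 24/pi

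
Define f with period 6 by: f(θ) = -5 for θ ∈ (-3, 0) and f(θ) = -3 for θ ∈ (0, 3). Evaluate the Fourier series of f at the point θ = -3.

-4

θ = -3 differs from θ = 3 by -1 full period(s), and the series is 6-periodic.
At θ = 3 the one-sided limits are f(3^-) = -3 and f(3^+) = -5.
By Dirichlet's theorem the series converges to their average, [(-3) + (-5)]/2 = -4.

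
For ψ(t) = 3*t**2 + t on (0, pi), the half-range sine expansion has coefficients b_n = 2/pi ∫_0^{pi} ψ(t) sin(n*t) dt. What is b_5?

2*(-12 + 25*pi + 75*pi**2)/(125*pi)

b_5 = 2/pi ∫_0^{pi} (3*t**2 + t) sin(5*t) dt.
Integrating by parts twice (tabular method), an antiderivative of (3*t**2 + t) sin(5*t) is -3*t**2*cos(5*t)/5 + 6*t*sin(5*t)/25 - t*cos(5*t)/5 + sin(5*t)/25 + 6*cos(5*t)/125; evaluating from 0 to pi: ∫_{0}^{pi} (3*t**2 + t) sin(5*t) dt = (-6/125 + pi/5 + 3*pi**2/5) - (6/125) = -12/125 + pi/5 + 3*pi**2/5.
Hence b_5 = (2/pi)·(-12/125 + pi/5 + 3*pi**2/5) = 2*(-12 + 25*pi + 75*pi**2)/(125*pi).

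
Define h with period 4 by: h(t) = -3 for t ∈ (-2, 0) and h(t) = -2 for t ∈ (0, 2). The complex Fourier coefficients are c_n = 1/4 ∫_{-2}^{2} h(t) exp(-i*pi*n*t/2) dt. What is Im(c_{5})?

-1/(5*pi)

Since h is real-valued, Im(c_{5}) = -1/4 ∫_{-2}^{2} h(t) sin(5*pi*t/2) dt = -b_{5}/2.
Split the integral at the breakpoints.
Directly, an antiderivative of (-3) sin(5*pi*t/2) is 6*cos(5*pi*t/2)/(5*pi); evaluating from -2 to 0: ∫_{-2}^{0} (-3) sin(5*pi*t/2) dt = (6/(5*pi)) - (-6/(5*pi)) = 12/(5*pi).
Directly, an antiderivative of (-2) sin(5*pi*t/2) is 4*cos(5*pi*t/2)/(5*pi); evaluating from 0 to 2: ∫_{0}^{2} (-2) sin(5*pi*t/2) dt = (-4/(5*pi)) - (4/(5*pi)) = -8/(5*pi).
So ∫_{-2}^{2} h(t) sin(5*pi*t/2) dt = 4/(5*pi).
Hence Im(c_{5}) = (-1/4)·(4/(5*pi)) = -1/(5*pi).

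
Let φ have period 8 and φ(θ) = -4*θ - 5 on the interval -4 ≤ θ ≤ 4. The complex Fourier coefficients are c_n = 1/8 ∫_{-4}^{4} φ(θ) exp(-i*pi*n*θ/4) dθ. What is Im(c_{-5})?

Since φ is real-valued, Im(c_{-5}) = -1/8 ∫_{-4}^{4} φ(θ) sin(-5*pi*θ/4) dθ = b_{5}/2.
Integrating by parts (boundary term plus one more integral), an antiderivative of (-4*θ - 5) sin(-5*pi*θ/4) is -16*θ*cos(5*pi*θ/4)/(5*pi) + 64*sin(5*pi*θ/4)/(25*pi**2) - 4*cos(5*pi*θ/4)/pi; evaluating from -4 to 4: ∫_{-4}^{4} (-4*θ - 5) sin(-5*pi*θ/4) dθ = (84/(5*pi)) - (-44/(5*pi)) = 128/(5*pi).
Hence Im(c_{-5}) = (-1/8)·(128/(5*pi)) = -16/(5*pi).

-16/(5*pi)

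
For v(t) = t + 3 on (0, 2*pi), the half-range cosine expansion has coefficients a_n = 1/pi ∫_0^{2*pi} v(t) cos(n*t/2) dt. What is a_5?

a_5 = 1/pi ∫_0^{2*pi} (t + 3) cos(5*t/2) dt.
Integrating by parts (boundary term plus one more integral), an antiderivative of (t + 3) cos(5*t/2) is 2*t*sin(5*t/2)/5 + 6*sin(5*t/2)/5 + 4*cos(5*t/2)/25; evaluating from 0 to 2*pi: ∫_{0}^{2*pi} (t + 3) cos(5*t/2) dt = (-4/25) - (4/25) = -8/25.
Hence a_5 = (1/pi)·(-8/25) = -8/(25*pi).

-8/(25*pi)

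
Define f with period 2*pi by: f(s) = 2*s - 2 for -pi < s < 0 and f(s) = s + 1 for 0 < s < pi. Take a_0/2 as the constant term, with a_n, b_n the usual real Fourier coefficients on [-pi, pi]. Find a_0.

-pi/2 - 1

a_0 = 1/pi ∫_{-pi}^{pi} f(s) ds = 1/pi · (-pi*(2 + pi)/2) = -pi/2 - 1.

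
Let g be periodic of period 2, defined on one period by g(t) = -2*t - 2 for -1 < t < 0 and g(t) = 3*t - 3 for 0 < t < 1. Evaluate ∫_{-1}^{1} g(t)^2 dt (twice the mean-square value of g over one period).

∫_{-1}^{1} g(t)^2 dt = 13/3.

13/3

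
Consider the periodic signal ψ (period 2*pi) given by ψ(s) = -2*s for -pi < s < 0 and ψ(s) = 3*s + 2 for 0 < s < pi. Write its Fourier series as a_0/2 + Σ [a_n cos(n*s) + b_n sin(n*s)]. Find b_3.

b_3 = 1/pi ∫_{-pi}^{pi} ψ(s) sin(3*s) ds.
Split the integral at the breakpoints.
Integrating by parts (boundary term plus one more integral), an antiderivative of (-2*s) sin(3*s) is 2*s*cos(3*s)/3 - 2*sin(3*s)/9; evaluating from -pi to 0: ∫_{-pi}^{0} (-2*s) sin(3*s) ds = (0) - (2*pi/3) = -2*pi/3.
Integrating by parts (boundary term plus one more integral), an antiderivative of (3*s + 2) sin(3*s) is -s*cos(3*s) + sin(3*s)/3 - 2*cos(3*s)/3; evaluating from 0 to pi: ∫_{0}^{pi} (3*s + 2) sin(3*s) ds = (2/3 + pi) - (-2/3) = 4/3 + pi.
Summing the pieces and multiplying by (1/pi) gives b_3 = (pi + 4)/(3*pi).

(pi + 4)/(3*pi)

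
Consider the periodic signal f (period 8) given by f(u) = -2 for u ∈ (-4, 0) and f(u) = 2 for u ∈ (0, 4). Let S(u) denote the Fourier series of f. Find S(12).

u = 12 differs from u = 4 by 1 full period(s), and the series is 8-periodic.
At u = 4 the one-sided limits are f(4^-) = 2 and f(4^+) = -2.
By Dirichlet's theorem the series converges to their average, [(2) + (-2)]/2 = 0.

0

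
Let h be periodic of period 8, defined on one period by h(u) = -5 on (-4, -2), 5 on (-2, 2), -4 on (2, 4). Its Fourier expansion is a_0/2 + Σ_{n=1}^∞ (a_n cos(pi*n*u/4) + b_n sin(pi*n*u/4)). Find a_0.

a_0 = 1/4 ∫_{-4}^{4} h(u) du = 1/4 · (2) = 1/2.

1/2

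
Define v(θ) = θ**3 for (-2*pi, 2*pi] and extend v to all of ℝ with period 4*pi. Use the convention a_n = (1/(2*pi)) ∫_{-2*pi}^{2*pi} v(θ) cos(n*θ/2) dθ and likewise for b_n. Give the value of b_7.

-96/343 + 16*pi**2/7

b_7 = (1/(2*pi)) ∫_{-2*pi}^{2*pi} v(θ) sin(7*θ/2) dθ.
v is odd and sin(7*θ/2) is odd, so the integrand is even and b_7 = 1/pi ∫_0^{2*pi} v(θ) sin(7*θ/2) dθ.
Integrating by parts three times (tabular method), an antiderivative of (θ**3) sin(7*θ/2) is -2*θ**3*cos(7*θ/2)/7 + 12*θ**2*sin(7*θ/2)/49 + 48*θ*cos(7*θ/2)/343 - 96*sin(7*θ/2)/2401; evaluating from 0 to 2*pi: ∫_{0}^{2*pi} (θ**3) sin(7*θ/2) dθ = (16*pi*(-6 + 49*pi**2)/343) - (0) = 16*pi*(-6 + 49*pi**2)/343.
Hence b_7 = (1/pi)·(16*pi*(-6 + 49*pi**2)/343) = -96/343 + 16*pi**2/7.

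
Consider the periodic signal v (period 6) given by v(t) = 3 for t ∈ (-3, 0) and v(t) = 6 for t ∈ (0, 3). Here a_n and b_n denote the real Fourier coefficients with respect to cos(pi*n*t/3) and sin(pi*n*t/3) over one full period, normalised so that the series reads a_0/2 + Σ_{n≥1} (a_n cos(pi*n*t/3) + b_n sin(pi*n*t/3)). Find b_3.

b_3 = 1/3 ∫_{-3}^{3} v(t) sin(pi*t) dt.
Split the integral at the breakpoints.
Directly, an antiderivative of (3) sin(pi*t) is -3*cos(pi*t)/pi; evaluating from -3 to 0: ∫_{-3}^{0} (3) sin(pi*t) dt = (-3/pi) - (3/pi) = -6/pi.
Directly, an antiderivative of (6) sin(pi*t) is -6*cos(pi*t)/pi; evaluating from 0 to 3: ∫_{0}^{3} (6) sin(pi*t) dt = (6/pi) - (-6/pi) = 12/pi.
Summing the pieces and multiplying by (1/3) gives b_3 = 2/pi.

2/pi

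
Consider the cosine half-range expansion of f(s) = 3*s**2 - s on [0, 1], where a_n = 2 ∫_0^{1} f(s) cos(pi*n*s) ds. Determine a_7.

a_7 = 2 ∫_0^{1} (3*s**2 - s) cos(7*pi*s) ds.
Integrating by parts twice (tabular method), an antiderivative of (3*s**2 - s) cos(7*pi*s) is 3*s**2*sin(7*pi*s)/(7*pi) - s*sin(7*pi*s)/(7*pi) + 6*s*cos(7*pi*s)/(49*pi**2) - 6*sin(7*pi*s)/(343*pi**3) - cos(7*pi*s)/(49*pi**2); evaluating from 0 to 1: ∫_{0}^{1} (3*s**2 - s) cos(7*pi*s) ds = (-5/(49*pi**2)) - (-1/(49*pi**2)) = -4/(49*pi**2).
Hence a_7 = 2·(-4/(49*pi**2)) = -8/(49*pi**2).

-8/(49*pi**2)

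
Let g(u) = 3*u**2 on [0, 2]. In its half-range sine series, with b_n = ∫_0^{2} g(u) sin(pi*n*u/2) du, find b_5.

24*(-4 + 25*pi**2)/(125*pi**3)

b_5 = ∫_0^{2} (3*u**2) sin(5*pi*u/2) du.
Integrating by parts twice (tabular method), an antiderivative of (3*u**2) sin(5*pi*u/2) is -6*u**2*cos(5*pi*u/2)/(5*pi) + 24*u*sin(5*pi*u/2)/(25*pi**2) + 48*cos(5*pi*u/2)/(125*pi**3); evaluating from 0 to 2: ∫_{0}^{2} (3*u**2) sin(5*pi*u/2) du = (24*(-2 + 25*pi**2)/(125*pi**3)) - (48/(125*pi**3)) = 24*(-4 + 25*pi**2)/(125*pi**3).
Hence b_5 = 24*(-4 + 25*pi**2)/(125*pi**3).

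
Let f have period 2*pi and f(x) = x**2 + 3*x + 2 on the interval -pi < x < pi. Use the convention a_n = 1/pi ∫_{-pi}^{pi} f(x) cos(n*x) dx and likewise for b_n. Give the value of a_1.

-4

a_1 = 1/pi ∫_{-pi}^{pi} f(x) cos(x) dx.
Integrating by parts twice (tabular method), an antiderivative of (x**2 + 3*x + 2) cos(x) is x**2*sin(x) + 3*x*sin(x) + 2*x*cos(x) + 3*cos(x); evaluating from -pi to pi: ∫_{-pi}^{pi} (x**2 + 3*x + 2) cos(x) dx = (-2*pi - 3) - (-3 + 2*pi) = -4*pi.
Hence a_1 = (1/pi)·(-4*pi) = -4.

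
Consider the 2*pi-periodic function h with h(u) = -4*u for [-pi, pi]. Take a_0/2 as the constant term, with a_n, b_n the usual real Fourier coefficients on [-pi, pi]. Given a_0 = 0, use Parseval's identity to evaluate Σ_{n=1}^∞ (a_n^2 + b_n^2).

Parseval: a_0^2/2 + Σ_{n≥1} (a_n^2+b_n^2) = 1/pi ∫_{-pi}^{pi} h(u)^2 du = 32*pi**2/3.
Subtract a_0^2/2 = 0: Σ (a_n^2+b_n^2) = 32*pi**2/3.

32*pi**2/3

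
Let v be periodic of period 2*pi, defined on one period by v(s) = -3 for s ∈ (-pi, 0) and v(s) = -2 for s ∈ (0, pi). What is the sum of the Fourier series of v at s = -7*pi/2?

-2

s = -7*pi/2 differs from s = pi/2 by -2 full period(s), and the series is 2*pi-periodic.
v is continuous at s = pi/2 with value -2, so the series converges to -2 there.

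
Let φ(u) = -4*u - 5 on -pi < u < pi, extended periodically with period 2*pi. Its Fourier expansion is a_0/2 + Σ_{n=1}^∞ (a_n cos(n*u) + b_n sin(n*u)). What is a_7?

0

a_7 = 1/pi ∫_{-pi}^{pi} φ(u) cos(7*u) du.
Integrating by parts (boundary term plus one more integral), an antiderivative of (-4*u - 5) cos(7*u) is -4*u*sin(7*u)/7 - 5*sin(7*u)/7 - 4*cos(7*u)/49; evaluating from -pi to pi: ∫_{-pi}^{pi} (-4*u - 5) cos(7*u) du = (4/49) - (4/49) = 0.
Hence a_7 = (1/pi)·(0) = 0.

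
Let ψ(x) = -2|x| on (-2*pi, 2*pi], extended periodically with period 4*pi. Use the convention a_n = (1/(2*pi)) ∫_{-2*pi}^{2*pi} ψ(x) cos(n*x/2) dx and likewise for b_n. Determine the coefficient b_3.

b_3 = (1/(2*pi)) ∫_{-2*pi}^{2*pi} ψ(x) sin(3*x/2) dx.
ψ is even and sin(3*x/2) is odd, so the integrand is odd over a symmetric interval and the integral vanishes.

0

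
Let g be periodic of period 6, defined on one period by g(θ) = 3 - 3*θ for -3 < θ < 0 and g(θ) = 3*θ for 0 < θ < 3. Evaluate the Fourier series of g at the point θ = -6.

θ = -6 differs from θ = 0 by -1 full period(s), and the series is 6-periodic.
At θ = 0 the one-sided limits are g(0^-) = 3 and g(0^+) = 0.
By Dirichlet's theorem the series converges to their average, [(3) + (0)]/2 = 3/2.

3/2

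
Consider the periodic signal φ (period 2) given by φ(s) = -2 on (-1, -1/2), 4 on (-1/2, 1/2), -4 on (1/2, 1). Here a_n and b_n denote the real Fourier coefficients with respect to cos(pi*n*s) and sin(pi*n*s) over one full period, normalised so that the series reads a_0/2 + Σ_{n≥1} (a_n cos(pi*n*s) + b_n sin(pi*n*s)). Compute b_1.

-2/pi

b_1 = ∫_{-1}^{1} φ(s) sin(pi*s) ds.
Split the integral at the breakpoints.
Directly, an antiderivative of (-2) sin(pi*s) is 2*cos(pi*s)/pi; evaluating from -1 to -1/2: ∫_{-1}^{-1/2} (-2) sin(pi*s) ds = (0) - (-2/pi) = 2/pi.
Directly, an antiderivative of (4) sin(pi*s) is -4*cos(pi*s)/pi; evaluating from -1/2 to 1/2: ∫_{-1/2}^{1/2} (4) sin(pi*s) ds = (0) - (0) = 0.
Directly, an antiderivative of (-4) sin(pi*s) is 4*cos(pi*s)/pi; evaluating from 1/2 to 1: ∫_{1/2}^{1} (-4) sin(pi*s) ds = (-4/pi) - (0) = -4/pi.
Summing the pieces gives b_1 = -2/pi.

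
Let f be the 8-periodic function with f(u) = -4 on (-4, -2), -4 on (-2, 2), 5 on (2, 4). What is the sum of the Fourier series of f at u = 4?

1/2

At u = 4 the one-sided limits are f(4^-) = 5 and f(4^+) = -4.
By Dirichlet's theorem the series converges to their average, [(5) + (-4)]/2 = 1/2.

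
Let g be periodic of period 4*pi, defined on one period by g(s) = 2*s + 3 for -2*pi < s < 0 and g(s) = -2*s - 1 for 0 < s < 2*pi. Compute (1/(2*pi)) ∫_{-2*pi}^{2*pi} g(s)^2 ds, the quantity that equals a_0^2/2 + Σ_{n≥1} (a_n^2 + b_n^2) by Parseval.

(1/(2*pi)) ∫_{-2*pi}^{2*pi} g(s)^2 ds = (1/(2*pi)) · (4*pi*(-12*pi + 15 + 16*pi**2)/3) = -8*pi + 10 + 32*pi**2/3.

-8*pi + 10 + 32*pi**2/3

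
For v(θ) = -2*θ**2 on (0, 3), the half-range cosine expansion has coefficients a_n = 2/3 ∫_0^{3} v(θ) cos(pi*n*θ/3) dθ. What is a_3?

a_3 = 2/3 ∫_0^{3} (-2*θ**2) cos(pi*θ) dθ.
Integrating by parts twice (tabular method), an antiderivative of (-2*θ**2) cos(pi*θ) is -2*θ**2*sin(pi*θ)/pi - 4*θ*cos(pi*θ)/pi**2 + 4*sin(pi*θ)/pi**3; evaluating from 0 to 3: ∫_{0}^{3} (-2*θ**2) cos(pi*θ) dθ = (12/pi**2) - (0) = 12/pi**2.
Hence a_3 = (2/3)·(12/pi**2) = 8/pi**2.

8/pi**2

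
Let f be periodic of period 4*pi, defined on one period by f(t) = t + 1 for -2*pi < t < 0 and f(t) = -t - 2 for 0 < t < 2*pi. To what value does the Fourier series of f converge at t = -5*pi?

t = -5*pi differs from t = -pi by -1 full period(s), and the series is 4*pi-periodic.
f is continuous at t = -pi with value 1 - pi, so the series converges to 1 - pi there.

1 - pi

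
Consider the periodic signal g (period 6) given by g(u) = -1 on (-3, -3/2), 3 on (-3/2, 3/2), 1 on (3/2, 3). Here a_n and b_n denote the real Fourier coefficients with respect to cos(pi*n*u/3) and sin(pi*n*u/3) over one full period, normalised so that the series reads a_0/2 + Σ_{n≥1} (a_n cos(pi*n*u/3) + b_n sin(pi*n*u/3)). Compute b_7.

2/(7*pi)

b_7 = 1/3 ∫_{-3}^{3} g(u) sin(7*pi*u/3) du.
Split the integral at the breakpoints.
Directly, an antiderivative of (-1) sin(7*pi*u/3) is 3*cos(7*pi*u/3)/(7*pi); evaluating from -3 to -3/2: ∫_{-3}^{-3/2} (-1) sin(7*pi*u/3) du = (0) - (-3/(7*pi)) = 3/(7*pi).
Directly, an antiderivative of (3) sin(7*pi*u/3) is -9*cos(7*pi*u/3)/(7*pi); evaluating from -3/2 to 3/2: ∫_{-3/2}^{3/2} (3) sin(7*pi*u/3) du = (0) - (0) = 0.
Directly, an antiderivative of (1) sin(7*pi*u/3) is -3*cos(7*pi*u/3)/(7*pi); evaluating from 3/2 to 3: ∫_{3/2}^{3} (1) sin(7*pi*u/3) du = (3/(7*pi)) - (0) = 3/(7*pi).
Summing the pieces and multiplying by (1/3) gives b_7 = 2/(7*pi).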